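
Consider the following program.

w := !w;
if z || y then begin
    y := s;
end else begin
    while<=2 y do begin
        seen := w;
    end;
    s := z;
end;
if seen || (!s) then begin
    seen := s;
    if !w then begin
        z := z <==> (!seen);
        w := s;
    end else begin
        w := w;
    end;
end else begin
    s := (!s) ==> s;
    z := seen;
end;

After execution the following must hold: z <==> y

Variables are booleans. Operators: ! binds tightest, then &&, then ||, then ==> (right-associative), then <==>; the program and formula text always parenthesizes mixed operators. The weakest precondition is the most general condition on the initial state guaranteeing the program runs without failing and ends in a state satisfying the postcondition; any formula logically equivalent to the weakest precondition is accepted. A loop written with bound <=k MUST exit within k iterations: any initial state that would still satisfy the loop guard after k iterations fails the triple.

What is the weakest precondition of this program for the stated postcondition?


Working backward. After the program, z <==> y must hold.
Then branch requires ((!w) ==> ((z <==> (!s)) <==> y)) && (w ==> (z <==> y)); else branch requires seen <==> y.
Before the if: ((seen || (!s)) ==> (((!w) ==> ((z <==> (!s)) <==> y)) && (w ==> (z <==> y)))) && ((!(seen || (!s))) ==> (seen <==> y))
Then branch requires ((seen || (!s)) ==> (((!w) ==> ((z <==> (!s)) <==> s)) && (w ==> (z <==> s)))) && ((!(seen || (!s))) ==> (seen <==> s)); else branch requires (y ==> ((y ==> ((!y) && ((w || (!z)) ==> (((!w) ==> ((z <==> (!z)) <==> y)) && (w ==> (z <==> y)))) && ((!(w || (!z))) ==> (w <==> y)))) && ((!y) ==> (((w || (!z)) ==> (((!w) ==> ((z <==> (!z)) <==> y)) && (w ==> (z <==> y)))) && ((!(w || (!z))) ==> (w <==> y)))))) && ((!y) ==> (((seen || (!z)) ==> (((!w) ==> ((z <==> (!z)) <==> y)) && (w ==> (z <==> y)))) && ((!(seen || (!z))) ==> (seen <==> y)))).
Before the if: ((z || y) ==> (((seen || (!s)) ==> (((!w) ==> ((z <==> (!s)) <==> s)) && (w ==> (z <==> s)))) && ((!(seen || (!s))) ==> (seen <==> s)))) && ((!(z || y)) ==> ((y ==> ((y ==> ((!y) && ((w || (!z)) ==> (((!w) ==> ((z <==> (!z)) <==> y)) && (w ==> (z <==> y)))) && ((!(w || (!z))) ==> (w <==> y)))) && ((!y) ==> (((w || (!z)) ==> (((!w) ==> ((z <==> (!z)) <==> y)) && (w ==> (z <==> y)))) && ((!(w || (!z))) ==> (w <==> y)))))) && ((!y) ==> (((seen || (!z)) ==> (((!w) ==> ((z <==> (!z)) <==> y)) && (w ==> (z <==> y)))) && ((!(seen || (!z))) ==> (seen <==> y))))))
Before w := !w: ((z || y) ==> (((seen || (!s)) ==> ((w ==> ((z <==> (!s)) <==> s)) && ((!w) ==> (z <==> s)))) && ((!(seen || (!s))) ==> (seen <==> s)))) && ((!(z || y)) ==> ((y ==> ((y ==> ((!y) && (((!w) || (!z)) ==> ((w ==> ((z <==> (!z)) <==> y)) && ((!w) ==> (z <==> y)))) && ((!((!w) || (!z))) ==> ((!w) <==> y)))) && ((!y) ==> ((((!w) || (!z)) ==> ((w ==> ((z <==> (!z)) <==> y)) && ((!w) ==> (z <==> y)))) && ((!((!w) || (!z))) ==> ((!w) <==> y)))))) && ((!y) ==> (((seen || (!z)) ==> ((w ==> ((z <==> (!z)) <==> y)) && ((!w) ==> (z <==> y)))) && ((!(seen || (!z))) ==> (seen <==> y))))))
Answer: WP = ((z || y) ==> (((seen || (!s)) ==> ((w ==> ((z <==> (!s)) <==> s)) && ((!w) ==> (z <==> s)))) && ((!(seen || (!s))) ==> (seen <==> s)))) && ((!(z || y)) ==> ((y ==> ((y ==> ((!y) && (((!w) || (!z)) ==> ((w ==> ((z <==> (!z)) <==> y)) && ((!w) ==> (z <==> y)))) && ((!((!w) || (!z))) ==> ((!w) <==> y)))) && ((!y) ==> ((((!w) || (!z)) ==> ((w ==> ((z <==> (!z)) <==> y)) && ((!w) ==> (z <==> y)))) && ((!((!w) || (!z))) ==> ((!w) <==> y)))))) && ((!y) ==> (((seen || (!z)) ==> ((w ==> ((z <==> (!z)) <==> y)) && ((!w) ==> (z <==> y)))) && ((!(seen || (!z))) ==> (seen <==> y))))))


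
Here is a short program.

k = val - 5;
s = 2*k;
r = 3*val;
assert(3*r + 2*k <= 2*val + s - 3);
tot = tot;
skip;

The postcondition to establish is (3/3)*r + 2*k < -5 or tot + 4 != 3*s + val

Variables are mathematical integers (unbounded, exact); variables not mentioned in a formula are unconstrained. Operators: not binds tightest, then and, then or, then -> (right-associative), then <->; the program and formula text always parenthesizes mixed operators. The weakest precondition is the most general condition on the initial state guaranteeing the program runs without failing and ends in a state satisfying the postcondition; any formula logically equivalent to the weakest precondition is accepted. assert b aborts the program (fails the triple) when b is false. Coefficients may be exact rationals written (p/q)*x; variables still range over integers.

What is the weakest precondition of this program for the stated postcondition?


Working backward. After the program, the postcondition (3/3)*r + 2*k < -5 or tot + 4 != 3*s + val must hold; in canonical form it is 2*k + r < -5 or tot != 3*s + val - 4.
Before skip: 2*k + r < -5 or tot != 3*s + val - 4
Before tot := tot: 2*k + r < -5 or tot != 3*s + val - 4
Before assert 3*r + 2*k <= 2*val + s - 3: 2*k + 3*r <= s + 2*val - 3 and (2*k + r < -5 or tot != 3*s + val - 4)
Before r := 3*val: 2*k + 7*val <= s - 3 and (2*k + 3*val < -5 or tot != 3*s + val - 4)
Before s := 2*k: 7*val <= -3 and (2*k + 3*val < -5 or tot != 6*k + val - 4)
Before k := val - 5: 7*val <= -3 and (5*val < 5 or tot != 7*val - 34)
Answer: WP = 7*val <= -3 and (5*val < 5 or tot != 7*val - 34)


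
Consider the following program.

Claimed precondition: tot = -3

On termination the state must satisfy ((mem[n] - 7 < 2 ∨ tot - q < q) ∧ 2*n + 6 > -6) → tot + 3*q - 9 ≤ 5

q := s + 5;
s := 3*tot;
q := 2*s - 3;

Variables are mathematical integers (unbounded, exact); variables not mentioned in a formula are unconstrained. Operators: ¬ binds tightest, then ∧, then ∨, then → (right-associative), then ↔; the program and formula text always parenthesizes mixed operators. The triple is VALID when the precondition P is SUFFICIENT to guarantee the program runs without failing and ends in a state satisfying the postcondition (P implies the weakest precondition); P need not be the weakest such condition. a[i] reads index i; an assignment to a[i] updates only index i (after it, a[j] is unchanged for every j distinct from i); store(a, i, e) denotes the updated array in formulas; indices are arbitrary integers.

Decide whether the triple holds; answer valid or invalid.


Working backward. After the program, the postcondition ((mem[n] - 7 < 2 ∨ tot - q < q) ∧ 2*n + 6 > -6) → tot + 3*q - 9 ≤ 5 must hold; in canonical form it is ((mem[n] < 9 ∨ tot < 2*q) ∧ 2*n > -12) → 3*q + tot ≤ 14.
Before q := 2*s - 3: ((mem[n] < 9 ∨ tot < 4*s - 6) ∧ 2*n > -12) → 6*s + tot ≤ 23
Before s := 3*tot: ((mem[n] < 9 ∨ 11*tot > 6) ∧ 2*n > -12) → 19*tot ≤ 23
Before q := s + 5: ((mem[n] < 9 ∨ 11*tot > 6) ∧ 2*n > -12) → 19*tot ≤ 23
The weakest precondition is ((mem[n] < 9 ∨ 11*tot > 6) ∧ 2*n > -12) → 19*tot ≤ 23.
Check whether tot = -3 implies it.
Every state satisfying the precondition satisfies the weakest precondition: the implication holds.
Answer: valid


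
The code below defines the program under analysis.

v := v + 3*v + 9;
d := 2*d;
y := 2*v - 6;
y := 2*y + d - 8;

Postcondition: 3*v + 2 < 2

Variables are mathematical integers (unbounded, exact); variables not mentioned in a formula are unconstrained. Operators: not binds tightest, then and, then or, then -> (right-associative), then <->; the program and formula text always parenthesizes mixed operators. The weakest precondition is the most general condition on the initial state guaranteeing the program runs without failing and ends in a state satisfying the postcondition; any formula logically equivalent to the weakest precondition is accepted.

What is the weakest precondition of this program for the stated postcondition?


Working backward. After the program, the postcondition 3*v + 2 < 2 must hold; in canonical form it is 3*v < 0.
Before y := 2*y + d - 8: 3*v < 0
Before y := 2*v - 6: 3*v < 0
Before d := 2*d: 3*v < 0
Before v := v + 3*v + 9: 12*v < -27
Answer: WP = 12*v < -27


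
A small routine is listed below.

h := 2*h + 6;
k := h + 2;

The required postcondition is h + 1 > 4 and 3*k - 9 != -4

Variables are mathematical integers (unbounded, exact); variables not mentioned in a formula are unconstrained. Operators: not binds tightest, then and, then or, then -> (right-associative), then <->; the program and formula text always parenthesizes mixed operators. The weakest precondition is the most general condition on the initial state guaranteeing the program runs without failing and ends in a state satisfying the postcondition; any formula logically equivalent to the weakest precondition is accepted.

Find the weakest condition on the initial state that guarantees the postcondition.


Working backward. After the program, the postcondition h + 1 > 4 and 3*k - 9 != -4 must hold; in canonical form it is h > 3 and 3*k != 5.
Before k := h + 2: h > 3 and 3*h != -1
Before h := 2*h + 6: 2*h > -3 and 6*h != -19
Answer: WP = 2*h > -3 and 6*h != -19


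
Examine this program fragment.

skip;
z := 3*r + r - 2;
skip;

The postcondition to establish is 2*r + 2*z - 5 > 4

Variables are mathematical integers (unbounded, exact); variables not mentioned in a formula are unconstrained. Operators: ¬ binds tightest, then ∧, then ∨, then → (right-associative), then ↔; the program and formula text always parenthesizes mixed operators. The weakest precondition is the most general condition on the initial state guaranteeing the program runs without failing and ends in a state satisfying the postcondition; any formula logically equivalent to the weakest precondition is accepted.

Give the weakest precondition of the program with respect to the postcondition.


Working backward. After the program, the postcondition 2*r + 2*z - 5 > 4 must hold; in canonical form it is 2*r + 2*z > 9.
Before skip: 2*r + 2*z > 9
Before z := 3*r + r - 2: 10*r > 13
Before skip: 10*r > 13
Answer: WP = 10*r > 13


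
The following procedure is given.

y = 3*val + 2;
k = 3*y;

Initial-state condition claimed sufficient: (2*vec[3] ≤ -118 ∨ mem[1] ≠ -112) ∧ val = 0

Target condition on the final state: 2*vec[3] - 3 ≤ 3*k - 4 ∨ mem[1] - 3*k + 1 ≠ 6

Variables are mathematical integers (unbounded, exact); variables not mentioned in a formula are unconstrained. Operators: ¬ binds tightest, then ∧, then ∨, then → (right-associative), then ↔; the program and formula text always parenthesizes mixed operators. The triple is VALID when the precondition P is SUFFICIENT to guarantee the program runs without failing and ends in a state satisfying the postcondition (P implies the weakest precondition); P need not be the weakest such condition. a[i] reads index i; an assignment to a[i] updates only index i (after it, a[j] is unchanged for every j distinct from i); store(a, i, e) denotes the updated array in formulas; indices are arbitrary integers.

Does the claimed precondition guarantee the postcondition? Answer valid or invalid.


Working backward. After the program, the postcondition 2*vec[3] - 3 ≤ 3*k - 4 ∨ mem[1] - 3*k + 1 ≠ 6 must hold; in canonical form it is 2*vec[3] ≤ 3*k - 1 ∨ mem[1] ≠ 3*k + 5.
Before k := 3*y: 2*vec[3] ≤ 9*y - 1 ∨ mem[1] ≠ 9*y + 5
Before y := 3*val + 2: 2*vec[3] ≤ 27*val + 17 ∨ mem[1] ≠ 27*val + 23
The weakest precondition is 2*vec[3] ≤ 27*val + 17 ∨ mem[1] ≠ 27*val + 23.
Check whether (2*vec[3] ≤ -118 ∨ mem[1] ≠ -112) ∧ val = 0 implies it.
Countermodel: at the initial state mem = {[1] = 23, [3] = 23, elsewhere 23}, val = 0, vec = {[1] = 9, [3] = 9, elsewhere 9}, the precondition holds but the weakest precondition fails.
Answer: invalid


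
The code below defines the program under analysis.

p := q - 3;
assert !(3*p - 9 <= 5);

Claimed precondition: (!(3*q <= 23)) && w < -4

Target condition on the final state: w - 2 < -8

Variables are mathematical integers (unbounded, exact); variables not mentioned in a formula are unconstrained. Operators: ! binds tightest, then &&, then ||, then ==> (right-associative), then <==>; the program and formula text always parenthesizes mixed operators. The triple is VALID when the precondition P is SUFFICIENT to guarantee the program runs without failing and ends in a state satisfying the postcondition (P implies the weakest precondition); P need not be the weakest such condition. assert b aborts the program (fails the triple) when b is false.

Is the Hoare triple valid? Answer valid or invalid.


Working backward. After the program, the postcondition w - 2 < -8 must hold; in canonical form it is w < -6.
Before assert !(3*p - 9 <= 5): (!(3*p <= 14)) && w < -6
Before p := q - 3: (!(3*q <= 23)) && w < -6
The weakest precondition is (!(3*q <= 23)) && w < -6.
Check whether (!(3*q <= 23)) && w < -4 implies it.
Countermodel: at the initial state q = 8, w = -6, the precondition holds but the weakest precondition fails.
Answer: invalid


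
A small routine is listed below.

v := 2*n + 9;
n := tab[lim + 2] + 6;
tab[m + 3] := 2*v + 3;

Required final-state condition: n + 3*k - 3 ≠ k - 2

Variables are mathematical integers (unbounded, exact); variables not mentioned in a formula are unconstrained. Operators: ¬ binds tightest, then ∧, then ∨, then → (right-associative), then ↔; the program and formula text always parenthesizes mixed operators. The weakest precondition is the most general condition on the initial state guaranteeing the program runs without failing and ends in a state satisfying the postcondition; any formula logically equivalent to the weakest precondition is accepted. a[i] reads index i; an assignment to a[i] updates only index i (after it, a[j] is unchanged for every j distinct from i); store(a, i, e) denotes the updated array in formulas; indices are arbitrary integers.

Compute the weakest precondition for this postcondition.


Working backward. After the program, the postcondition n + 3*k - 3 ≠ k - 2 must hold; in canonical form it is 2*k + n ≠ 1.
Before tab[m + 3] := 2*v + 3: 2*k + n ≠ 1
Before n := tab[lim + 2] + 6: tab[lim + 2] + 2*k ≠ -5
Before v := 2*n + 9: tab[lim + 2] + 2*k ≠ -5
Answer: WP = tab[lim + 2] + 2*k ≠ -5


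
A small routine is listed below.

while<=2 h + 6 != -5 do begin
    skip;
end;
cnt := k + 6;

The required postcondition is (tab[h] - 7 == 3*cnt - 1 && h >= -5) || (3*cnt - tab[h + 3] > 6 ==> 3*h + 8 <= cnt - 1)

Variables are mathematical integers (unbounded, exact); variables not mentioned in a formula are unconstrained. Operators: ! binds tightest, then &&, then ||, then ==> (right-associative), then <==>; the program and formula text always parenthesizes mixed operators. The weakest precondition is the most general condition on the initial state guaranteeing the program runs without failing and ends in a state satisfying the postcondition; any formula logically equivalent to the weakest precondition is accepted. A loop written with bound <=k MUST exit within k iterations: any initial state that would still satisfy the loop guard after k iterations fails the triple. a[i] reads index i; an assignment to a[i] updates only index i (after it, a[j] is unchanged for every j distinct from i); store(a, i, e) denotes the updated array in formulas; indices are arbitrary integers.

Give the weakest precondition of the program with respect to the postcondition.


Working backward. After the program, the postcondition (tab[h] - 7 == 3*cnt - 1 && h >= -5) || (3*cnt - tab[h + 3] > 6 ==> 3*h + 8 <= cnt - 1) must hold; in canonical form it is (tab[h] == 3*cnt + 6 && h >= -5) || (3*cnt > tab[h + 3] + 6 ==> 3*h <= cnt - 9).
Before cnt := k + 6: (tab[h] == 3*k + 24 && h >= -5) || (3*k > tab[h + 3] - 12 ==> 3*h <= k - 3)
Before the loop (bound <=2), unroll the exhaustion recursion (WP_0 = exit-now case; WP_j = one more guarded iteration, up to j = 2):
  WP_0: (!(h != -11)) && ((tab[h] == 3*k + 24 && h >= -5) || (3*k > tab[h + 3] - 12 ==> 3*h <= k - 3))
  WP_1: (h != -11 ==> ((!(h != -11)) && ((tab[h] == 3*k + 24 && h >= -5) || (3*k > tab[h + 3] - 12 ==> 3*h <= k - 3)))) && ((!(h != -11)) ==> ((tab[h] == 3*k + 24 && h >= -5) || (3*k > tab[h + 3] - 12 ==> 3*h <= k - 3)))
  WP_2: (h != -11 ==> ((h != -11 ==> ((!(h != -11)) && ((tab[h] == 3*k + 24 && h >= -5) || (3*k > tab[h + 3] - 12 ==> 3*h <= k - 3)))) && ((!(h != -11)) ==> ((tab[h] == 3*k + 24 && h >= -5) || (3*k > tab[h + 3] - 12 ==> 3*h <= k - 3))))) && ((!(h != -11)) ==> ((tab[h] == 3*k + 24 && h >= -5) || (3*k > tab[h + 3] - 12 ==> 3*h <= k - 3)))
So before the loop: (h != -11 ==> ((h != -11 ==> ((!(h != -11)) && ((tab[h] == 3*k + 24 && h >= -5) || (3*k > tab[h + 3] - 12 ==> 3*h <= k - 3)))) && ((!(h != -11)) ==> ((tab[h] == 3*k + 24 && h >= -5) || (3*k > tab[h + 3] - 12 ==> 3*h <= k - 3))))) && ((!(h != -11)) ==> ((tab[h] == 3*k + 24 && h >= -5) || (3*k > tab[h + 3] - 12 ==> 3*h <= k - 3)))
Answer: WP = (h != -11 ==> ((h != -11 ==> ((!(h != -11)) && ((tab[h] == 3*k + 24 && h >= -5) || (3*k > tab[h + 3] - 12 ==> 3*h <= k - 3)))) && ((!(h != -11)) ==> ((tab[h] == 3*k + 24 && h >= -5) || (3*k > tab[h + 3] - 12 ==> 3*h <= k - 3))))) && ((!(h != -11)) ==> ((tab[h] == 3*k + 24 && h >= -5) || (3*k > tab[h + 3] - 12 ==> 3*h <= k - 3)))


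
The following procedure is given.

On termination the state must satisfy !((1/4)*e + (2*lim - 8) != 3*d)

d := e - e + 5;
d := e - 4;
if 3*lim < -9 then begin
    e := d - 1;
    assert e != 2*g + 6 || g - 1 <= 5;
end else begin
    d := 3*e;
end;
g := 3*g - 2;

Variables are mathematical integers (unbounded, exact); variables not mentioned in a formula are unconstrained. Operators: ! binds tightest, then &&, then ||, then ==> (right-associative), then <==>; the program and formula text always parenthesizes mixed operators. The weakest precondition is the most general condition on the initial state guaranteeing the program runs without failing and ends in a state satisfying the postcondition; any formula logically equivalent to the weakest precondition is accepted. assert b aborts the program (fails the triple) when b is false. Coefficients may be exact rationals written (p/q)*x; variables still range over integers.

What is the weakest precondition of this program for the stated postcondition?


Working backward. After the program, the postcondition !((1/4)*e + (2*lim - 8) != 3*d) must hold; in canonical form it is !((1/4)*e + 2*lim != 3*d + 8).
Before g := 3*g - 2: !((1/4)*e + 2*lim != 3*d + 8)
Then branch requires (d != 2*g + 7 || g <= 6) && (!(2*lim != (11/4)*d + 33/4)); else branch requires !(2*lim != (35/4)*e + 8).
Before the if: (3*lim < -9 ==> ((d != 2*g + 7 || g <= 6) && (!(2*lim != (11/4)*d + 33/4)))) && ((!(3*lim < -9)) ==> (!(2*lim != (35/4)*e + 8)))
Before d := e - 4: (3*lim < -9 ==> ((e != 2*g + 11 || g <= 6) && (!(2*lim != (11/4)*e - 11/4)))) && ((!(3*lim < -9)) ==> (!(2*lim != (35/4)*e + 8)))
Before d := e - e + 5: (3*lim < -9 ==> ((e != 2*g + 11 || g <= 6) && (!(2*lim != (11/4)*e - 11/4)))) && ((!(3*lim < -9)) ==> (!(2*lim != (35/4)*e + 8)))
Answer: WP = (3*lim < -9 ==> ((e != 2*g + 11 || g <= 6) && (!(2*lim != (11/4)*e - 11/4)))) && ((!(3*lim < -9)) ==> (!(2*lim != (35/4)*e + 8)))


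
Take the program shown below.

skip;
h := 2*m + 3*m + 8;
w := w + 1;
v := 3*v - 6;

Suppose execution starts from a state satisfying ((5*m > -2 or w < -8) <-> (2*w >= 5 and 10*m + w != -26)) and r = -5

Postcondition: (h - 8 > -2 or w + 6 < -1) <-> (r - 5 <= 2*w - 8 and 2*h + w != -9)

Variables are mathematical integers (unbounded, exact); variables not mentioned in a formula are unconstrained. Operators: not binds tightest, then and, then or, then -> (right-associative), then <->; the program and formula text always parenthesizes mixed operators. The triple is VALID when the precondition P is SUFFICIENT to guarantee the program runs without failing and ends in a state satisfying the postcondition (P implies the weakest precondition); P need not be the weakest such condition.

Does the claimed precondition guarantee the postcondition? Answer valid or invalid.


Working backward. After the program, the postcondition (h - 8 > -2 or w + 6 < -1) <-> (r - 5 <= 2*w - 8 and 2*h + w != -9) must hold; in canonical form it is (h > 6 or w < -7) <-> (r <= 2*w - 3 and 2*h + w != -9).
Before v := 3*v - 6: (h > 6 or w < -7) <-> (r <= 2*w - 3 and 2*h + w != -9)
Before w := w + 1: (h > 6 or w < -8) <-> (r <= 2*w - 1 and 2*h + w != -10)
Before h := 2*m + 3*m + 8: (5*m > -2 or w < -8) <-> (r <= 2*w - 1 and 10*m + w != -26)
Before skip: (5*m > -2 or w < -8) <-> (r <= 2*w - 1 and 10*m + w != -26)
The weakest precondition is (5*m > -2 or w < -8) <-> (r <= 2*w - 1 and 10*m + w != -26).
Check whether ((5*m > -2 or w < -8) <-> (2*w >= 5 and 10*m + w != -26)) and r = -5 implies it.
Countermodel: at the initial state m = -1, r = -5, w = 0, the precondition holds but the weakest precondition fails.
Answer: invalid


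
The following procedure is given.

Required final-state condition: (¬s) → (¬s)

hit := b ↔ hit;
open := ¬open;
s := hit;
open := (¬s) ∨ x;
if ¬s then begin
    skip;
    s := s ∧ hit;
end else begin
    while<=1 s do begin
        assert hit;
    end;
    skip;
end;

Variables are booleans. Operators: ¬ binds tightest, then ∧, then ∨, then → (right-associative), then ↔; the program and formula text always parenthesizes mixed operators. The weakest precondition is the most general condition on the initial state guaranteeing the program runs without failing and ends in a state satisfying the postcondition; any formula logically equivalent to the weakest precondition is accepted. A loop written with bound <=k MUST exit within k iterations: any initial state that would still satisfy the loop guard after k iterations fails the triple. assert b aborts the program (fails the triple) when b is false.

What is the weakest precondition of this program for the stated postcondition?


Working backward. After the program, the postcondition (¬s) → (¬s) must hold; in canonical form it is true.
Then branch requires true; else branch requires s → (hit ∧ (¬s)).
Before the if: s → (s → (hit ∧ (¬s)))
Before open := (¬s) ∨ x: s → (s → (hit ∧ (¬s)))
Before s := hit: hit → (¬hit)
Before open := ¬open: hit → (¬hit)
Before hit := b ↔ hit: (b ↔ hit) → (¬(b ↔ hit))
Answer: WP = (b ↔ hit) → (¬(b ↔ hit))


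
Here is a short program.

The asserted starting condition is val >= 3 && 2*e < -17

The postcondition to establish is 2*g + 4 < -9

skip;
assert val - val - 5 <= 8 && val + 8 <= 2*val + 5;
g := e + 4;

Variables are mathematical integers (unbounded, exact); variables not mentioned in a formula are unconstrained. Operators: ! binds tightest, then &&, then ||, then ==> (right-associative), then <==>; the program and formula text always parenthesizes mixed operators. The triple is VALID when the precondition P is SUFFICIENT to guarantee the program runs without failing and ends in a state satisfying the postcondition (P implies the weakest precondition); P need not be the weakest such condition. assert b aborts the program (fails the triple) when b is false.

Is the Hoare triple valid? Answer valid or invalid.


Working backward. After the program, the postcondition 2*g + 4 < -9 must hold; in canonical form it is 2*g < -13.
Before g := e + 4: 2*e < -21
Before assert val - val - 5 <= 8 && val + 8 <= 2*val + 5: val >= 3 && 2*e < -21
Before skip: val >= 3 && 2*e < -21
The weakest precondition is val >= 3 && 2*e < -21.
Check whether val >= 3 && 2*e < -17 implies it.
Countermodel: at the initial state e = -10, val = 3, the precondition holds but the weakest precondition fails.
Answer: invalid


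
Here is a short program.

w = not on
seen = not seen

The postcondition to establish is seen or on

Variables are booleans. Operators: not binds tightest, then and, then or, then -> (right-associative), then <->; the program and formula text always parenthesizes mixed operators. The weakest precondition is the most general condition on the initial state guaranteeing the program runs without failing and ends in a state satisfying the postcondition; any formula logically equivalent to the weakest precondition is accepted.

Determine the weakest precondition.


Working backward. After the program, seen or on must hold.
Before seen := not seen: (not seen) or on
Before w := not on: (not seen) or on
Answer: WP = (not seen) or on


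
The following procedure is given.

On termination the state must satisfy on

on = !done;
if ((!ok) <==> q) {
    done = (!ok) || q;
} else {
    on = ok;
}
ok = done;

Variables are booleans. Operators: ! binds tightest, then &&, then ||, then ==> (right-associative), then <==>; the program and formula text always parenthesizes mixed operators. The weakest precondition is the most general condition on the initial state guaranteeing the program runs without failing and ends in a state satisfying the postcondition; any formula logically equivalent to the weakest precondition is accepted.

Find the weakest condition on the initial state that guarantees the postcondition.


Working backward. After the program, on must hold.
Before ok := done: on
Then branch requires on; else branch requires ok.
Before the if: (((!ok) <==> q) ==> on) && ((!((!ok) <==> q)) ==> ok)
Before on := !done: (((!ok) <==> q) ==> (!done)) && ((!((!ok) <==> q)) ==> ok)
Answer: WP = (((!ok) <==> q) ==> (!done)) && ((!((!ok) <==> q)) ==> ok)


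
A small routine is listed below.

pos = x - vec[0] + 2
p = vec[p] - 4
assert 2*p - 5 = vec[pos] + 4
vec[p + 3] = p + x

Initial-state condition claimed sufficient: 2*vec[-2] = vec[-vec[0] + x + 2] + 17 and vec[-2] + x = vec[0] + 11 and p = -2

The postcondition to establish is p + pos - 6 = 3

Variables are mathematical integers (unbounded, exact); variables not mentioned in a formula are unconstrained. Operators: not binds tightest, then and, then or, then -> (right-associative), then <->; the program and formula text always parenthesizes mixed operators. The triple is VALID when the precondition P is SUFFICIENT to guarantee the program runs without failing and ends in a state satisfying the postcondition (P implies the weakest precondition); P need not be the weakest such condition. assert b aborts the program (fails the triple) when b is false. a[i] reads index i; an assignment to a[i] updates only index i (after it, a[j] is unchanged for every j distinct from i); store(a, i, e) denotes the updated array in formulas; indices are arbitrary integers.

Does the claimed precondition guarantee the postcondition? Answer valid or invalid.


Working backward. After the program, the postcondition p + pos - 6 = 3 must hold; in canonical form it is p + pos = 9.
Before vec[p + 3] := p + x: p + pos = 9
Before assert 2*p - 5 = vec[pos] + 4: 2*p = vec[pos] + 9 and p + pos = 9
Before p := vec[p] - 4: 2*vec[p] = vec[pos] + 17 and vec[p] + pos = 13
Before pos := x - vec[0] + 2: 2*vec[p] = vec[-vec[0] + x + 2] + 17 and vec[p] + x = vec[0] + 11
The weakest precondition is 2*vec[p] = vec[-vec[0] + x + 2] + 17 and vec[p] + x = vec[0] + 11.
Check whether 2*vec[-2] = vec[-vec[0] + x + 2] + 17 and vec[-2] + x = vec[0] + 11 and p = -2 implies it.
Every state satisfying the precondition satisfies the weakest precondition: the implication holds.
Answer: valid


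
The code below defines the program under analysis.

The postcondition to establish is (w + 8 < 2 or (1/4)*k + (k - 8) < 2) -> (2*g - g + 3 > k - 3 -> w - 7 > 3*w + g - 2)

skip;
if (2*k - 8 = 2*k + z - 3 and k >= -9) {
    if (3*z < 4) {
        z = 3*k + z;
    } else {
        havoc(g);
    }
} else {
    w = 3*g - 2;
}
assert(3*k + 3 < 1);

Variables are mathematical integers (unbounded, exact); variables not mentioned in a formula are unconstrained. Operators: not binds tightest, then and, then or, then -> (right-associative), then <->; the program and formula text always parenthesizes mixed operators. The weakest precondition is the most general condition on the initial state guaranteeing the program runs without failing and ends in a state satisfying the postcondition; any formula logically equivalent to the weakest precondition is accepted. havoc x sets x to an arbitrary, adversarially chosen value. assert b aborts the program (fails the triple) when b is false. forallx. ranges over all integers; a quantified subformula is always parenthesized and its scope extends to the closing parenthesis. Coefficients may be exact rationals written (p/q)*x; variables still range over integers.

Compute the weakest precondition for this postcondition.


Working backward. After the program, the postcondition (w + 8 < 2 or (1/4)*k + (k - 8) < 2) -> (2*g - g + 3 > k - 3 -> w - 7 > 3*w + g - 2) must hold; in canonical form it is (w < -6 or (5/4)*k < 10) -> (g > k - 6 -> g + 2*w < -5).
Before assert 3*k + 3 < 1: 3*k < -2 and ((w < -6 or (5/4)*k < 10) -> (g > k - 6 -> g + 2*w < -5))
Then branch requires (3*z < 4 -> (3*k < -2 and ((w < -6 or (5/4)*k < 10) -> (g > k - 6 -> g + 2*w < -5)))) and ((not (3*z < 4)) -> (forall g_1. (3*k < -2 and ((w < -6 or (5/4)*k < 10) -> (g_1 > k - 6 -> g_1 + 2*w < -5))))); else branch requires 3*k < -2 and ((3*g < -4 or (5/4)*k < 10) -> (g > k - 6 -> 7*g < -1)).
Before the if: ((z = -5 and k >= -9) -> ((3*z < 4 -> (3*k < -2 and ((w < -6 or (5/4)*k < 10) -> (g > k - 6 -> g + 2*w < -5)))) and ((not (3*z < 4)) -> (forall g_1. (3*k < -2 and ((w < -6 or (5/4)*k < 10) -> (g_1 > k - 6 -> g_1 + 2*w < -5))))))) and ((not (z = -5 and k >= -9)) -> (3*k < -2 and ((3*g < -4 or (5/4)*k < 10) -> (g > k - 6 -> 7*g < -1))))
Before skip: ((z = -5 and k >= -9) -> ((3*z < 4 -> (3*k < -2 and ((w < -6 or (5/4)*k < 10) -> (g > k - 6 -> g + 2*w < -5)))) and ((not (3*z < 4)) -> (forall g_1. (3*k < -2 and ((w < -6 or (5/4)*k < 10) -> (g_1 > k - 6 -> g_1 + 2*w < -5))))))) and ((not (z = -5 and k >= -9)) -> (3*k < -2 and ((3*g < -4 or (5/4)*k < 10) -> (g > k - 6 -> 7*g < -1))))
Answer: WP = ((z = -5 and k >= -9) -> ((3*z < 4 -> (3*k < -2 and ((w < -6 or (5/4)*k < 10) -> (g > k - 6 -> g + 2*w < -5)))) and ((not (3*z < 4)) -> (forall g_1. (3*k < -2 and ((w < -6 or (5/4)*k < 10) -> (g_1 > k - 6 -> g_1 + 2*w < -5))))))) and ((not (z = -5 and k >= -9)) -> (3*k < -2 and ((3*g < -4 or (5/4)*k < 10) -> (g > k - 6 -> 7*g < -1))))


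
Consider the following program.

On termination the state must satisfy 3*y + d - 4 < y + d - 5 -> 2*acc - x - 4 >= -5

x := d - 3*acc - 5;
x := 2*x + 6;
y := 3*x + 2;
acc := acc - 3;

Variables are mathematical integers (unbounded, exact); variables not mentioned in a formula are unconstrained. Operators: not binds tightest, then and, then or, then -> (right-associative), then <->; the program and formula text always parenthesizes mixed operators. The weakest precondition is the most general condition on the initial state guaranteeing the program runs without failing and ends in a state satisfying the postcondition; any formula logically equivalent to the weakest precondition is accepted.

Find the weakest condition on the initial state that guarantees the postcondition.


Working backward. After the program, the postcondition 3*y + d - 4 < y + d - 5 -> 2*acc - x - 4 >= -5 must hold; in canonical form it is 2*y < -1 -> 2*acc >= x - 1.
Before acc := acc - 3: 2*y < -1 -> 2*acc >= x + 5
Before y := 3*x + 2: 6*x < -5 -> 2*acc >= x + 5
Before x := 2*x + 6: 12*x < -41 -> 2*acc >= 2*x + 11
Before x := d - 3*acc - 5: 12*d < 36*acc + 19 -> 8*acc >= 2*d + 1
Answer: WP = 12*d < 36*acc + 19 -> 8*acc >= 2*d + 1


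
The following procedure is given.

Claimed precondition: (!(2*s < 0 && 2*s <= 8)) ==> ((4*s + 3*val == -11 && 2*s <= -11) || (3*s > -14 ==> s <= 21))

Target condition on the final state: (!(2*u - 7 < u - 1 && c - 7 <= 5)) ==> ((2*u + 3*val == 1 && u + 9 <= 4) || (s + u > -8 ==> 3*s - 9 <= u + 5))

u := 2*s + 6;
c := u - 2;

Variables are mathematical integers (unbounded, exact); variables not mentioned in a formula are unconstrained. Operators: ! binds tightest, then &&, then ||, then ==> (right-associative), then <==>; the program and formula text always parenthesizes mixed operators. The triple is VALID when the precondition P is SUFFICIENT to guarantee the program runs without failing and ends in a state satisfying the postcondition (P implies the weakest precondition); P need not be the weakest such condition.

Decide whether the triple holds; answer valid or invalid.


Working backward. After the program, the postcondition (!(2*u - 7 < u - 1 && c - 7 <= 5)) ==> ((2*u + 3*val == 1 && u + 9 <= 4) || (s + u > -8 ==> 3*s - 9 <= u + 5)) must hold; in canonical form it is (!(u < 6 && c <= 12)) ==> ((2*u + 3*val == 1 && u <= -5) || (s + u > -8 ==> 3*s <= u + 14)).
Before c := u - 2: (!(u < 6 && u <= 14)) ==> ((2*u + 3*val == 1 && u <= -5) || (s + u > -8 ==> 3*s <= u + 14))
Before u := 2*s + 6: (!(2*s < 0 && 2*s <= 8)) ==> ((4*s + 3*val == -11 && 2*s <= -11) || (3*s > -14 ==> s <= 20))
The weakest precondition is (!(2*s < 0 && 2*s <= 8)) ==> ((4*s + 3*val == -11 && 2*s <= -11) || (3*s > -14 ==> s <= 20)).
Check whether (!(2*s < 0 && 2*s <= 8)) ==> ((4*s + 3*val == -11 && 2*s <= -11) || (3*s > -14 ==> s <= 21)) implies it.
Countermodel: at the initial state s = 21, val = 0, the precondition holds but the weakest precondition fails.
Answer: invalid


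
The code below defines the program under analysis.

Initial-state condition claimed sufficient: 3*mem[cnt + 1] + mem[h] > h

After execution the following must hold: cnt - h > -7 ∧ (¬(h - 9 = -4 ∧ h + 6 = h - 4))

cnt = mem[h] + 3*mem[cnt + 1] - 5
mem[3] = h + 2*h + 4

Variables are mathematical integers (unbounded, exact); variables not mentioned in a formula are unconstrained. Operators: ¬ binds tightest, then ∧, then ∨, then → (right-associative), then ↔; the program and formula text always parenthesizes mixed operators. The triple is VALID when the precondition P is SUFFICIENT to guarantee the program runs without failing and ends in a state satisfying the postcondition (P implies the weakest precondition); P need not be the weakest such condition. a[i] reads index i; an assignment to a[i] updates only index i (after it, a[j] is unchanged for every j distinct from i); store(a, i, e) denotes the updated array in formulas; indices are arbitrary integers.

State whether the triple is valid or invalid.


Working backward. After the program, the postcondition cnt - h > -7 ∧ (¬(h - 9 = -4 ∧ h + 6 = h - 4)) must hold; in canonical form it is cnt > h - 7.
Before mem[3] := h + 2*h + 4: cnt > h - 7
Before cnt := mem[h] + 3*mem[cnt + 1] - 5: 3*mem[cnt + 1] + mem[h] > h - 2
The weakest precondition is 3*mem[cnt + 1] + mem[h] > h - 2.
Check whether 3*mem[cnt + 1] + mem[h] > h implies it.
Every state satisfying the precondition satisfies the weakest precondition: the implication holds.
Answer: valid


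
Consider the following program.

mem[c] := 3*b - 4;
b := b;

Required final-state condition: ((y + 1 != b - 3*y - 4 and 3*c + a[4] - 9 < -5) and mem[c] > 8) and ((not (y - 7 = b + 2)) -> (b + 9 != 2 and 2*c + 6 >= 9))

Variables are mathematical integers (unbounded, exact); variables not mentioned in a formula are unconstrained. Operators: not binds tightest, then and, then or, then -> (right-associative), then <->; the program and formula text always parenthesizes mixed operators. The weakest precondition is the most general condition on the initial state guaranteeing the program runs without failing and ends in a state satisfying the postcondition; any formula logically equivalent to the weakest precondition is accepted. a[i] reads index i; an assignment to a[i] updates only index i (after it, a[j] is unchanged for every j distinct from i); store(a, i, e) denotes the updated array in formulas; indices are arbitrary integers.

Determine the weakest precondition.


Working backward. After the program, the postcondition ((y + 1 != b - 3*y - 4 and 3*c + a[4] - 9 < -5) and mem[c] > 8) and ((not (y - 7 = b + 2)) -> (b + 9 != 2 and 2*c + 6 >= 9)) must hold; in canonical form it is 4*y != b - 5 and a[4] + 3*c < 4 and mem[c] > 8 and ((not (y = b + 9)) -> (b != -7 and 2*c >= 3)).
Before b := b: 4*y != b - 5 and a[4] + 3*c < 4 and mem[c] > 8 and ((not (y = b + 9)) -> (b != -7 and 2*c >= 3))
Before mem[c] := 3*b - 4: 4*y != b - 5 and a[4] + 3*c < 4 and store(mem, c, 3*b - 4)[c] > 8 and ((not (y = b + 9)) -> (b != -7 and 2*c >= 3))
Answer: WP = 4*y != b - 5 and a[4] + 3*c < 4 and store(mem, c, 3*b - 4)[c] > 8 and ((not (y = b + 9)) -> (b != -7 and 2*c >= 3))


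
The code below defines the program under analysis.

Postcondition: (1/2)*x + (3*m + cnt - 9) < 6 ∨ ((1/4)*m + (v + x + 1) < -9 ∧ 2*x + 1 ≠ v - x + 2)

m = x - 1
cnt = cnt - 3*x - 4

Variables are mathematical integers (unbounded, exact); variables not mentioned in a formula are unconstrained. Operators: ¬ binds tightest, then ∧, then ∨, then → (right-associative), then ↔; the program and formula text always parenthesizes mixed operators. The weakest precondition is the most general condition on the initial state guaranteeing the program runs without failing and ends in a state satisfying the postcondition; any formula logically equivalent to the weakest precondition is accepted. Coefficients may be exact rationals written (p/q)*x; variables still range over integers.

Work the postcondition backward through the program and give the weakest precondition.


Working backward. After the program, the postcondition (1/2)*x + (3*m + cnt - 9) < 6 ∨ ((1/4)*m + (v + x + 1) < -9 ∧ 2*x + 1 ≠ v - x + 2) must hold; in canonical form it is cnt + 3*m + (1/2)*x < 15 ∨ ((1/4)*m + v + x < -10 ∧ 3*x ≠ v + 1).
Before cnt := cnt - 3*x - 4: cnt + 3*m < (5/2)*x + 19 ∨ ((1/4)*m + v + x < -10 ∧ 3*x ≠ v + 1)
Before m := x - 1: cnt + (1/2)*x < 22 ∨ (v + (5/4)*x < -39/4 ∧ 3*x ≠ v + 1)
Answer: WP = cnt + (1/2)*x < 22 ∨ (v + (5/4)*x < -39/4 ∧ 3*x ≠ v + 1)


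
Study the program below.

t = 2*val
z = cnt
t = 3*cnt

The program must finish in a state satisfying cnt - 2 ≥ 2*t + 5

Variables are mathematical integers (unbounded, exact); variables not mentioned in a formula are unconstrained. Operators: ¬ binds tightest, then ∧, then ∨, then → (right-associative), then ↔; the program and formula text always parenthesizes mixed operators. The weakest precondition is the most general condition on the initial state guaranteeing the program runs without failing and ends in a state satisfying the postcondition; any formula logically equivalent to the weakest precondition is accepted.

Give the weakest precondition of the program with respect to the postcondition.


Working backward. After the program, the postcondition cnt - 2 ≥ 2*t + 5 must hold; in canonical form it is cnt ≥ 2*t + 7.
Before t := 3*cnt: 5*cnt ≤ -7
Before z := cnt: 5*cnt ≤ -7
Before t := 2*val: 5*cnt ≤ -7
Answer: WP = 5*cnt ≤ -7


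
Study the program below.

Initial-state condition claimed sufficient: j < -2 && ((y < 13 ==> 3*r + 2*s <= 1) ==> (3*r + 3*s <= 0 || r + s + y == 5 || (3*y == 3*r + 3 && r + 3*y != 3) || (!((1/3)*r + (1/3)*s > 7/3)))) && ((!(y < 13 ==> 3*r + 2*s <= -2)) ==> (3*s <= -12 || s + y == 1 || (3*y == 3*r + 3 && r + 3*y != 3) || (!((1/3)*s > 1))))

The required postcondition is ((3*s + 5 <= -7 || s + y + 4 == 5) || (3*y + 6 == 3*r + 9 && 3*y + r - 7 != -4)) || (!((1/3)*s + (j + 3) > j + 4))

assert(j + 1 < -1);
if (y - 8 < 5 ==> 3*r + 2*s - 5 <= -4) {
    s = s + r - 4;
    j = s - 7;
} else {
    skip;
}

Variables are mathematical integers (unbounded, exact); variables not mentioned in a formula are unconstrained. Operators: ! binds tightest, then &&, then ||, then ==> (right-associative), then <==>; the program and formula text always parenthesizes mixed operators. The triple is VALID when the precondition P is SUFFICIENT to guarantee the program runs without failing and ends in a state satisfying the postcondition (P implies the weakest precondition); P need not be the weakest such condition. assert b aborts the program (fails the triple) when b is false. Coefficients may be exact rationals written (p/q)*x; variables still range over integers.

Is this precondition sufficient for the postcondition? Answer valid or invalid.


Working backward. After the program, the postcondition ((3*s + 5 <= -7 || s + y + 4 == 5) || (3*y + 6 == 3*r + 9 && 3*y + r - 7 != -4)) || (!((1/3)*s + (j + 3) > j + 4)) must hold; in canonical form it is 3*s <= -12 || s + y == 1 || (3*y == 3*r + 3 && r + 3*y != 3) || (!((1/3)*s > 1)).
Then branch requires 3*r + 3*s <= 0 || r + s + y == 5 || (3*y == 3*r + 3 && r + 3*y != 3) || (!((1/3)*r + (1/3)*s > 7/3)); else branch requires 3*s <= -12 || s + y == 1 || (3*y == 3*r + 3 && r + 3*y != 3) || (!((1/3)*s > 1)).
Before the if: ((y < 13 ==> 3*r + 2*s <= 1) ==> (3*r + 3*s <= 0 || r + s + y == 5 || (3*y == 3*r + 3 && r + 3*y != 3) || (!((1/3)*r + (1/3)*s > 7/3)))) && ((!(y < 13 ==> 3*r + 2*s <= 1)) ==> (3*s <= -12 || s + y == 1 || (3*y == 3*r + 3 && r + 3*y != 3) || (!((1/3)*s > 1))))
Before assert j + 1 < -1: j < -2 && ((y < 13 ==> 3*r + 2*s <= 1) ==> (3*r + 3*s <= 0 || r + s + y == 5 || (3*y == 3*r + 3 && r + 3*y != 3) || (!((1/3)*r + (1/3)*s > 7/3)))) && ((!(y < 13 ==> 3*r + 2*s <= 1)) ==> (3*s <= -12 || s + y == 1 || (3*y == 3*r + 3 && r + 3*y != 3) || (!((1/3)*s > 1))))
The weakest precondition is j < -2 && ((y < 13 ==> 3*r + 2*s <= 1) ==> (3*r + 3*s <= 0 || r + s + y == 5 || (3*y == 3*r + 3 && r + 3*y != 3) || (!((1/3)*r + (1/3)*s > 7/3)))) && ((!(y < 13 ==> 3*r + 2*s <= 1)) ==> (3*s <= -12 || s + y == 1 || (3*y == 3*r + 3 && r + 3*y != 3) || (!((1/3)*s > 1)))).
Check whether j < -2 && ((y < 13 ==> 3*r + 2*s <= 1) ==> (3*r + 3*s <= 0 || r + s + y == 5 || (3*y == 3*r + 3 && r + 3*y != 3) || (!((1/3)*r + (1/3)*s > 7/3)))) && ((!(y < 13 ==> 3*r + 2*s <= -2)) ==> (3*s <= -12 || s + y == 1 || (3*y == 3*r + 3 && r + 3*y != 3) || (!((1/3)*s > 1)))) implies it.
Every state satisfying the precondition satisfies the weakest precondition: the implication holds.
Answer: valid
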